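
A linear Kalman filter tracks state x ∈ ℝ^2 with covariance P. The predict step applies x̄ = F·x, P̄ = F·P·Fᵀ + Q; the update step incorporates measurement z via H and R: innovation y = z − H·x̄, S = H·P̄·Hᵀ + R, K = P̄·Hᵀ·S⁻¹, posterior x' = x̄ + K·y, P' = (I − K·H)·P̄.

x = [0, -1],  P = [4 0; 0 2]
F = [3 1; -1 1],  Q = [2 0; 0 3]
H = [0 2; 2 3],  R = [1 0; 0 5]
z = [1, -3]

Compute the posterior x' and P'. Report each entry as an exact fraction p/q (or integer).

x' = [-4933/2233, 147/319]
P' = [3870/2233 -115/319; -115/319 155/638]

x̄ = F·x = [-1, -1]
P̄ = F·P·Fᵀ + Q = [40 -10; -10 9]
y = z − H·x̄ = [3, 2]
S = H·P̄·Hᵀ + R = [37 14; 14 126]
K = P̄·Hᵀ·S⁻¹ = [-230/319 1065/2233; 155/319 1/638]
x' = x̄ + K·y = [-4933/2233, 147/319]
P' = (I − K·H)·P̄ = [3870/2233 -115/319; -115/319 155/638]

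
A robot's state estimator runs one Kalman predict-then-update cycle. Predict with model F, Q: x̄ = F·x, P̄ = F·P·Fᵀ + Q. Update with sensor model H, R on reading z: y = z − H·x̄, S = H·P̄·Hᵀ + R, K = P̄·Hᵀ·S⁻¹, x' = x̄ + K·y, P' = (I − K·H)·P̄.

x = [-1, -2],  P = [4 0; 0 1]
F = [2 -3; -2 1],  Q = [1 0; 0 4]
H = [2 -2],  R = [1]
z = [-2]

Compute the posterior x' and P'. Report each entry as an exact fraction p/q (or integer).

x' = [464/341, 800/341]
P' = [766/341 721/341; 721/341 761/341]

x̄ = F·x = [4, 0]
P̄ = F·P·Fᵀ + Q = [26 -19; -19 21]
y = z − H·x̄ = [-10]
S = H·P̄·Hᵀ + R = [341]
K = P̄·Hᵀ·S⁻¹ = [90/341; -80/341]
x' = x̄ + K·y = [464/341, 800/341]
P' = (I − K·H)·P̄ = [766/341 721/341; 721/341 761/341]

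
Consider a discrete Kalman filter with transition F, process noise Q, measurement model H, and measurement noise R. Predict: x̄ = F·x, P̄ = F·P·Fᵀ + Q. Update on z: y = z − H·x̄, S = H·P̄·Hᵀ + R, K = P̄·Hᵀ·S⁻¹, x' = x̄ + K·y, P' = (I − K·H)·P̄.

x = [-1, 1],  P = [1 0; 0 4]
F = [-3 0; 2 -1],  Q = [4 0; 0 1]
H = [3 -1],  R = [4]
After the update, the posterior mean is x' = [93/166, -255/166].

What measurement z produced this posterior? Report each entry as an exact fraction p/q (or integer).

x̄ = F·x = [3, -3]
P̄ = F·P·Fᵀ + Q = [13 -6; -6 9]
S = H·P̄·Hᵀ + R = [166]
K = P̄·Hᵀ·S⁻¹ = [45/166; -27/166]
x' − x̄ = [-405/166, 243/166] = K·y
y = (KᵀK)⁻¹·Kᵀ·(x' − x̄) = [-9]
z = y + H·x̄ = [-9] + [12] = [3]

z = [3]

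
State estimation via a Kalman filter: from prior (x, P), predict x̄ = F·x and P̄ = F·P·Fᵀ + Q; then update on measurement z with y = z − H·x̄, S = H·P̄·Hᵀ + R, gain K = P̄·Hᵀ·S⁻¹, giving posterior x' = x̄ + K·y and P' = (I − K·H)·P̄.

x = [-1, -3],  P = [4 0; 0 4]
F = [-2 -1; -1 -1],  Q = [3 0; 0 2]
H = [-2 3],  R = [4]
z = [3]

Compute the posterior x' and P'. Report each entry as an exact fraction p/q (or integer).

x' = [100/21, 29/7]
P' = [433/21 94/7; 94/7 64/7]

x̄ = F·x = [5, 4]
P̄ = F·P·Fᵀ + Q = [23 12; 12 10]
y = z − H·x̄ = [1]
S = H·P̄·Hᵀ + R = [42]
K = P̄·Hᵀ·S⁻¹ = [-5/21; 1/7]
x' = x̄ + K·y = [100/21, 29/7]
P' = (I − K·H)·P̄ = [433/21 94/7; 94/7 64/7]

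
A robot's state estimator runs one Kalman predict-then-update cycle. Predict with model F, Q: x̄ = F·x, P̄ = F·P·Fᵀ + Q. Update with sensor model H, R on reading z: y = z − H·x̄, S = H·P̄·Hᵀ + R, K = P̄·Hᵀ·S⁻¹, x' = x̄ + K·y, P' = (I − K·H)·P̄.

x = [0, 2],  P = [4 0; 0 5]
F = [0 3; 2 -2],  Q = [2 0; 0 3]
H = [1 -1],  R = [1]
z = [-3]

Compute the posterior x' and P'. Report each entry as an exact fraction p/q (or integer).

x̄ = F·x = [6, -4]
P̄ = F·P·Fᵀ + Q = [47 -30; -30 39]
y = z − H·x̄ = [-13]
S = H·P̄·Hᵀ + R = [147]
K = P̄·Hᵀ·S⁻¹ = [11/21; -23/49]
x' = x̄ + K·y = [-17/21, 103/49]
P' = (I − K·H)·P̄ = [20/3 43/7; 43/7 324/49]

x' = [-17/21, 103/49]
P' = [20/3 43/7; 43/7 324/49]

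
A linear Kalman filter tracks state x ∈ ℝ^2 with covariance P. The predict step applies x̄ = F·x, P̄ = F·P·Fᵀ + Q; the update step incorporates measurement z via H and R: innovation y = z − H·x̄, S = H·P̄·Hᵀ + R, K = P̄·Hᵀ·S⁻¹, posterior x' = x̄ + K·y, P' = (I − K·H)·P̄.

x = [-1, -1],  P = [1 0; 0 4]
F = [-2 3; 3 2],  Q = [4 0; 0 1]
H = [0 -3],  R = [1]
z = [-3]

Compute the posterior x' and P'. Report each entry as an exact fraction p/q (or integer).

x̄ = F·x = [-1, -5]
P̄ = F·P·Fᵀ + Q = [44 18; 18 26]
y = z − H·x̄ = [-18]
S = H·P̄·Hᵀ + R = [235]
K = P̄·Hᵀ·S⁻¹ = [-54/235; -78/235]
x' = x̄ + K·y = [737/235, 229/235]
P' = (I − K·H)·P̄ = [7424/235 18/235; 18/235 26/235]

x' = [737/235, 229/235]
P' = [7424/235 18/235; 18/235 26/235]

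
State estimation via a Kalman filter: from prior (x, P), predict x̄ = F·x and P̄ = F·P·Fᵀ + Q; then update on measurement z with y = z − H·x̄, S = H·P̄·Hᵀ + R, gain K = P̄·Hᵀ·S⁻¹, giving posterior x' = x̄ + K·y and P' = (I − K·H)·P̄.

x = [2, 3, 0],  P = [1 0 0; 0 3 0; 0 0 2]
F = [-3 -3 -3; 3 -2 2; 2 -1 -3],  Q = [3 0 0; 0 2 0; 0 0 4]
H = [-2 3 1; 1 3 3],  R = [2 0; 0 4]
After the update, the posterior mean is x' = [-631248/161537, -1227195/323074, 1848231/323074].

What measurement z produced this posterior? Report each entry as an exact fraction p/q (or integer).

z = [2, 2]

x̄ = F·x = [-15, 0, 1]
P̄ = F·P·Fᵀ + Q = [57 -3 21; -3 31 0; 21 0 29]
S = H·P̄·Hᵀ + R = [490 156; 156 709]
K = P̄·Hᵀ·S⁻¹ = [-44817/161537 35151/161537; 56151/323074 14328/161537; -26065/323074 27474/161537]
x' − x̄ = [1791807/161537, -1227195/323074, 1525157/323074] = K·y
y = (KᵀK)⁻¹·Kᵀ·(x' − x̄) = [-29, 14]
z = y + H·x̄ = [-29, 14] + [31, -12] = [2, 2]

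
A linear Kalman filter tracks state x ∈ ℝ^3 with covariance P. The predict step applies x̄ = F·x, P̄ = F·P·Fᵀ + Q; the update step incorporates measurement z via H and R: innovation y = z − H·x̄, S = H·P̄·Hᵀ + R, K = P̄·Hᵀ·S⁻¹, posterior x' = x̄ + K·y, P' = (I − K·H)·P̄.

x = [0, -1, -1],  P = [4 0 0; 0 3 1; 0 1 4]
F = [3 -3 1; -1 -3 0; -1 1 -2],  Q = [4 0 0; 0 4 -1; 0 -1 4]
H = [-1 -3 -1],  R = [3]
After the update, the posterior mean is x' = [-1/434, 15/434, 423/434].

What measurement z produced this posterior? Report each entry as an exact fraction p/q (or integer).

z = [-1]

x̄ = F·x = [2, 3, 1]
P̄ = F·P·Fᵀ + Q = [65 12 -22; 12 35 0; -22 0 23]
S = H·P̄·Hᵀ + R = [434]
K = P̄·Hᵀ·S⁻¹ = [-79/434; -117/434; -1/434]
x' − x̄ = [-869/434, -1287/434, -11/434] = K·y
y = (KᵀK)⁻¹·Kᵀ·(x' − x̄) = [11]
z = y + H·x̄ = [11] + [-12] = [-1]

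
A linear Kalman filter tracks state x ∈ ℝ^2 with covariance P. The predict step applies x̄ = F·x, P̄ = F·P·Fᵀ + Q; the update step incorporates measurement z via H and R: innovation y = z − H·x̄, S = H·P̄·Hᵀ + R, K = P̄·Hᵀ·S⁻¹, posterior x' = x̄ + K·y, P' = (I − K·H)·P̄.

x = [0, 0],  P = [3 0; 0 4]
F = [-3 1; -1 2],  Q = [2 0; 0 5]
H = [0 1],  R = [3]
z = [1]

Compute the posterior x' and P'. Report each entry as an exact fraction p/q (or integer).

x' = [17/27, 8/9]
P' = [602/27 17/9; 17/9 8/3]

x̄ = F·x = [0, 0]
P̄ = F·P·Fᵀ + Q = [33 17; 17 24]
y = z − H·x̄ = [1]
S = H·P̄·Hᵀ + R = [27]
K = P̄·Hᵀ·S⁻¹ = [17/27; 8/9]
x' = x̄ + K·y = [17/27, 8/9]
P' = (I − K·H)·P̄ = [602/27 17/9; 17/9 8/3]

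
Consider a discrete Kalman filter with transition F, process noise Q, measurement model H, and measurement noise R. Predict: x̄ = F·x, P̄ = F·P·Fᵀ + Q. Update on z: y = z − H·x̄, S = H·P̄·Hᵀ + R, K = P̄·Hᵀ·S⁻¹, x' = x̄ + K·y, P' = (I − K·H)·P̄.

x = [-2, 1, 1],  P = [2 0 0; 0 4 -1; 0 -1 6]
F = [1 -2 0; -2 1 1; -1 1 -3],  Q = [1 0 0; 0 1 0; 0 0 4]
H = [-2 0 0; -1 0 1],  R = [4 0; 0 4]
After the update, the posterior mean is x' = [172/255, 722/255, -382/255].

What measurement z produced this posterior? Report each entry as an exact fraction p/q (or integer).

z = [-2, -2]

x̄ = F·x = [-4, 6, 0]
P̄ = F·P·Fᵀ + Q = [19 -10 -16; -10 17 -8; -16 -8 70]
S = H·P̄·Hᵀ + R = [80 70; 70 125]
K = P̄·Hᵀ·S⁻¹ = [-23/51 -7/255; 118/255 -62/255; -101/255 232/255]
x' − x̄ = [1192/255, -808/255, -382/255] = K·y
y = (KᵀK)⁻¹·Kᵀ·(x' − x̄) = [-10, -6]
z = y + H·x̄ = [-10, -6] + [8, 4] = [-2, -2]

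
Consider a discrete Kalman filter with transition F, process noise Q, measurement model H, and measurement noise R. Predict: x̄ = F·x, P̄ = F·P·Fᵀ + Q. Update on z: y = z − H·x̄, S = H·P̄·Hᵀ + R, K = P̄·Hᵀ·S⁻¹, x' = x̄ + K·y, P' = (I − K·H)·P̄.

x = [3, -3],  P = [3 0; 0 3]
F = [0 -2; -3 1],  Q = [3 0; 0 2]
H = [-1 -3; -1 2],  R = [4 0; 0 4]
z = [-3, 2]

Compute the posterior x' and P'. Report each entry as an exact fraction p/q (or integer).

x̄ = F·x = [6, -12]
P̄ = F·P·Fᵀ + Q = [15 -6; -6 32]
y = z − H·x̄ = [-33, 32]
S = H·P̄·Hᵀ + R = [271 -183; -183 171]
K = P̄·Hᵀ·S⁻¹ = [-41/119 -188/357; -215/1071 625/3213]
x' = x̄ + K·y = [185/357, 2729/3213]
P' = (I − K·H)·P̄ = [216/119 -52/357; -52/357 1016/3213]

x' = [185/357, 2729/3213]
P' = [216/119 -52/357; -52/357 1016/3213]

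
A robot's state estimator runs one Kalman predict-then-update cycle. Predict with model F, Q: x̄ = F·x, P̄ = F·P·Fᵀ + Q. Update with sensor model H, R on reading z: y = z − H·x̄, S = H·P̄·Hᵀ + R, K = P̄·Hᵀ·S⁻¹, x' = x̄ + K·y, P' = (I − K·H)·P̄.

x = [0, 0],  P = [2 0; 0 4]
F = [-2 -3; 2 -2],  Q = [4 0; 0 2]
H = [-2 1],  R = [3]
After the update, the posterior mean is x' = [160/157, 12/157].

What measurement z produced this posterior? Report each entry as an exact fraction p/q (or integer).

x̄ = F·x = [0, 0]
P̄ = F·P·Fᵀ + Q = [48 16; 16 26]
S = H·P̄·Hᵀ + R = [157]
K = P̄·Hᵀ·S⁻¹ = [-80/157; -6/157]
x' − x̄ = [160/157, 12/157] = K·y
y = (KᵀK)⁻¹·Kᵀ·(x' − x̄) = [-2]
z = y + H·x̄ = [-2] + [0] = [-2]

z = [-2]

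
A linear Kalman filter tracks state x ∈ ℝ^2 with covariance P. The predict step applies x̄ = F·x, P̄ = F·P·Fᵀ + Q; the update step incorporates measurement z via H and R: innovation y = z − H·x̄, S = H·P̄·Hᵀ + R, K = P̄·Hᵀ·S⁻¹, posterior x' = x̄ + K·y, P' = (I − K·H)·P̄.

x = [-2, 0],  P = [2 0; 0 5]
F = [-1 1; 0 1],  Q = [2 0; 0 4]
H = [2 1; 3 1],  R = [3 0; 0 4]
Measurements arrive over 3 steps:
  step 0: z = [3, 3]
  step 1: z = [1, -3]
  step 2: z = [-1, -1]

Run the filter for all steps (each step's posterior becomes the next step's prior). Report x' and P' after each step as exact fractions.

step 0: x' = [221/172, -31/172], P' = [125/172 -223/172; -223/172 629/172]
step 1: x' = [-19190/22849, 23435/22849], P' = [71742/114245 -23802/22849; -23802/22849 68538/22849]
step 2: x' = [-4620287/32423654, -15917611/32423654], P' = [10168477/16211827 -16891481/16211827; -16891481/16211827 48628009/16211827]

step 0: x̄ = F·x = [2, 0]
step 0: P̄ = F·P·Fᵀ + Q = [9 5; 5 9]
step 0: y = z − H·x̄ = [-1, -3]
step 0: S = H·P̄·Hᵀ + R = [68 88; 88 124]
step 0: K = P̄·Hᵀ·S⁻¹ = [9/172 19/86; 61/172 -5/86]
step 0: x' = x̄ + K·y = [221/172, -31/172]
step 0: P' = (I − K·H)·P̄ = [125/172 -223/172; -223/172 629/172]
step 1: x̄ = F·x = [-63/43, -31/172]
step 1: P̄ = F·P·Fᵀ + Q = [386/43 213/43; 213/43 1317/172]
step 1: y = z − H·x̄ = [707/172, 271/172]
step 1: S = H·P̄·Hᵀ + R = [11417/172 14841/172; 14841/172 21013/172]
step 1: K = P̄·Hᵀ·S⁻¹ = [8158/114245 24054/114245; 6978/22849 -717/22849]
step 1: x' = x̄ + K·y = [-19190/22849, 23435/22849]
step 1: P' = (I − K·H)·P̄ = [71742/114245 -23802/22849; -23802/22849 68538/22849]
step 2: x̄ = F·x = [42625/22849, 23435/22849]
step 2: P̄ = F·P·Fᵀ + Q = [880942/114245 92340/22849; 92340/22849 159934/22849]
step 2: y = z − H·x̄ = [-131534/22849, -174159/22849]
step 2: S = H·P̄·Hᵀ + R = [6512973/114245 8393822/114245; 8393822/114245 11955328/114245]
step 2: K = P̄·Hᵀ·S⁻¹ = [1148491/16211827 6806975/32423654; 4948349/16211827 -1023217/32423654]
step 2: x' = x̄ + K·y = [-4620287/32423654, -15917611/32423654]
step 2: P' = (I − K·H)·P̄ = [10168477/16211827 -16891481/16211827; -16891481/16211827 48628009/16211827]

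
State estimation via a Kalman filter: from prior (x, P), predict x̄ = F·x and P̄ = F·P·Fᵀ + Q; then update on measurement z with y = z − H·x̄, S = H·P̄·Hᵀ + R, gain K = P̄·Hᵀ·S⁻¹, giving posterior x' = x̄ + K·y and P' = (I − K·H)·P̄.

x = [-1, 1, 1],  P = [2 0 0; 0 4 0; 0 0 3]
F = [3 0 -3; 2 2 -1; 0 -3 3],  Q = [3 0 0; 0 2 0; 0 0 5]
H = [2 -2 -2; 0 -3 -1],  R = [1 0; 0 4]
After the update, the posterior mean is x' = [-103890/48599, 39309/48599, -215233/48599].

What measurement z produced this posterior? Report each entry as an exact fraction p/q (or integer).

z = [3, 2]

x̄ = F·x = [-6, -1, 0]
P̄ = F·P·Fᵀ + Q = [48 21 -27; 21 29 -33; -27 -33 68]
S = H·P̄·Hᵀ + R = [365 -26; -26 135]
K = P̄·Hᵀ·S⁻¹ = [13644/48599 -10332/48599; 5346/48599 -18410/48599; -15934/48599 8091/48599]
x' − x̄ = [187704/48599, 87908/48599, -215233/48599] = K·y
y = (KᵀK)⁻¹·Kᵀ·(x' − x̄) = [13, -1]
z = y + H·x̄ = [13, -1] + [-10, 3] = [3, 2]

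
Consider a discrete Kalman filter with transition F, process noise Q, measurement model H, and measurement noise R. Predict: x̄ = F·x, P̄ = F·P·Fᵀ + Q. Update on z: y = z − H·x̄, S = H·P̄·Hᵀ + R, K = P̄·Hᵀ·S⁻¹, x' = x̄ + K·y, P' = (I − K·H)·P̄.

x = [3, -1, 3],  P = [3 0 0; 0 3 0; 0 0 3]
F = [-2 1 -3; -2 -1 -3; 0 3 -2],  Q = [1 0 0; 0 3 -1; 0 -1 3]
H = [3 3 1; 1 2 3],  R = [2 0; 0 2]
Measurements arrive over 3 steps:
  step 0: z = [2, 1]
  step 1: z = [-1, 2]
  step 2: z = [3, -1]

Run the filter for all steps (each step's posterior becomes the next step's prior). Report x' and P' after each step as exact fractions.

step 0: x' = [-63316/245621, 235307/245621, -53933/245621], P' = [350535/245621 -379792/245621 145267/245621; -379792/245621 509040/245621 -245334/245621; 145267/245621 -245334/245621 187705/245621]
step 1: x' = [847273667/7578713824, -1607156409/1894678456, 9129197069/7578713824], P' = [8407017705/7578713824 -2166219331/1894678456 3105529287/7578713824; -2166219331/1894678456 726389713/473669614 -1386632669/1894678456; 3105529287/7578713824 -1386632669/1894678456 4642796489/7578713824]
step 2: x' = [119709694337981/176319579645211, 91473797081722/176319579645211, -148197749703926/176319579645211], P' = [193694421329647/176319579645211 -199496126133514/176319579645211 71407268699681/176319579645211; -199496126133514/176319579645211 268076039079832/176319579645211 -128096240374720/176319579645211; 71407268699681/176319579645211 -128096240374720/176319579645211 107607287317633/176319579645211]

step 0: x̄ = F·x = [-16, -14, -9]
step 0: P̄ = F·P·Fᵀ + Q = [43 36 27; 36 45 8; 27 8 42]
step 0: y = z − H·x̄ = [101, 72]
step 0: S = H·P̄·Hᵀ + R = [1694 1207; 1207 1005]
step 0: K = P̄·Hᵀ·S⁻¹ = [28748/245621 13376/245621; 71205/245621 -48857/245621; -56248/245621 108857/245621]
step 0: x' = x̄ + K·y = [-63316/245621, 235307/245621, -53933/245621]
step 0: P' = (I − K·H)·P̄ = [350535/245621 -379792/245621 145267/245621; -379792/245621 509040/245621 -245334/245621; 145267/245621 -245334/245621 187705/245621]
step 1: x̄ = F·x = [523738/245621, 53124/245621, 813787/245621]
step 1: P̄ = F·P·Fᵀ + Q = [8580522/245621 4325649/245621 8211844/245621; 4325649/245621 3089420/245621 3930647/245621; 8211844/245621 3930647/245621 9013051/245621]
step 1: y = z − H·x̄ = [-2789994/245621, -2580105/245621]
step 1: S = H·P̄·Hᵀ + R = [265250399/245621 235603637/245621; 235603637/245621 216288327/245621]
step 1: K = P̄·Hᵀ·S⁻¹ = [1165975215/7578713824 196925459/7578713824; 415692947/1894678456 -257499817/1894678456; -1340103839/7578713824 2970428701/7578713824]
step 1: x' = x̄ + K·y = [847273667/7578713824, -1607156409/1894678456, 9129197069/7578713824]
step 1: P' = (I − K·H)·P̄ = [8407017705/7578713824 -2166219331/1894678456 3105529287/7578713824; -2166219331/1894678456 726389713/473669614 -1386632669/1894678456; 3105529287/7578713824 -1386632669/1894678456 4642796489/7578713824]
step 2: x̄ = F·x = [-35510764177/7578713824, -22653512905/7578713824, -18772135523/3789356912]
step 2: P̄ = F·P·Fᵀ + Q = [199819233249/7578713824 101057355257/7578713824 94073351843/3789356912; 101057355257/7578713824 79099274193/7578713824 44324227355/3789356912; 94073351843/3789356912 44324227355/3789356912 53116453553/1894678456]
step 2: y = z − H·x̄ = [58693310941/1894678456, 185871889301/7578713824]
step 2: S = H·P̄·Hᵀ + R = [388605822115/473669614 1369391755881/1894678456; 1369391755881/1894678456 5040457185241/7578713824]
step 2: K = P̄·Hᵀ·S⁻¹ = [27001077144040/176319579645211 4461987580831/176319579645211; 38821749232117/176319579645211 -23816384549005/176319579645211; -31229813853742/176319579645211 69018324951570/176319579645211]
step 2: x' = x̄ + K·y = [119709694337981/176319579645211, 91473797081722/176319579645211, -148197749703926/176319579645211]
step 2: P' = (I − K·H)·P̄ = [193694421329647/176319579645211 -199496126133514/176319579645211 71407268699681/176319579645211; -199496126133514/176319579645211 268076039079832/176319579645211 -128096240374720/176319579645211; 71407268699681/176319579645211 -128096240374720/176319579645211 107607287317633/176319579645211]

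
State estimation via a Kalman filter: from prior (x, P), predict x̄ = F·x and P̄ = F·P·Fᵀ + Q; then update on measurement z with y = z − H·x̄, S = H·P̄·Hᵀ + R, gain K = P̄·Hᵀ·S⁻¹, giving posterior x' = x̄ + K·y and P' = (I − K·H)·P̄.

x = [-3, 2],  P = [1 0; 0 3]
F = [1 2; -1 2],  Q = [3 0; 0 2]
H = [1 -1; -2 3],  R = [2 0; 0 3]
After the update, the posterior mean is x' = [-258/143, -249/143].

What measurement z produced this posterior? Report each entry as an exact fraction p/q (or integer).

z = [-1, -3]

x̄ = F·x = [1, 7]
P̄ = F·P·Fᵀ + Q = [16 11; 11 15]
S = H·P̄·Hᵀ + R = [11 -22; -22 70]
K = P̄·Hᵀ·S⁻¹ = [186/143 11/26; 113/143 15/26]
x' − x̄ = [-401/143, -1250/143] = K·y
y = (KᵀK)⁻¹·Kᵀ·(x' − x̄) = [5, -22]
z = y + H·x̄ = [5, -22] + [-6, 19] = [-1, -3]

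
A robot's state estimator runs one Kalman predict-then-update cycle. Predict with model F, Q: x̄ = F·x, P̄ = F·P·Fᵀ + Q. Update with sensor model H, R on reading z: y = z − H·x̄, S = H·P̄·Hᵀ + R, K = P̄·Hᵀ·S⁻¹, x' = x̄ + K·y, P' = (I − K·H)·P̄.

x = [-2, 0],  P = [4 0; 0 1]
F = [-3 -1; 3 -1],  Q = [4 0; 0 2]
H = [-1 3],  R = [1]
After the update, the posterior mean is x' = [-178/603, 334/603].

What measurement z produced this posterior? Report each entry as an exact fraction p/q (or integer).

z = [2]

x̄ = F·x = [6, -6]
P̄ = F·P·Fᵀ + Q = [41 -35; -35 39]
S = H·P̄·Hᵀ + R = [603]
K = P̄·Hᵀ·S⁻¹ = [-146/603; 152/603]
x' − x̄ = [-3796/603, 3952/603] = K·y
y = (KᵀK)⁻¹·Kᵀ·(x' − x̄) = [26]
z = y + H·x̄ = [26] + [-24] = [2]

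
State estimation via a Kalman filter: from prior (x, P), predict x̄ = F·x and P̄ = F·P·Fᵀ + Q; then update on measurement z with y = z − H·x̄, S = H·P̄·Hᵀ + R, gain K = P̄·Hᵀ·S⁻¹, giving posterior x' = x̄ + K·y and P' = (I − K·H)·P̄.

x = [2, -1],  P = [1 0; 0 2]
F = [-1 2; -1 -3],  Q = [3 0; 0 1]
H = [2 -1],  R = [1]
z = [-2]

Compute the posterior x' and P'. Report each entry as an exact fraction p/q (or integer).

x̄ = F·x = [-4, 1]
P̄ = F·P·Fᵀ + Q = [12 -11; -11 20]
y = z − H·x̄ = [7]
S = H·P̄·Hᵀ + R = [113]
K = P̄·Hᵀ·S⁻¹ = [35/113; -42/113]
x' = x̄ + K·y = [-207/113, -181/113]
P' = (I − K·H)·P̄ = [131/113 227/113; 227/113 496/113]

x' = [-207/113, -181/113]
P' = [131/113 227/113; 227/113 496/113]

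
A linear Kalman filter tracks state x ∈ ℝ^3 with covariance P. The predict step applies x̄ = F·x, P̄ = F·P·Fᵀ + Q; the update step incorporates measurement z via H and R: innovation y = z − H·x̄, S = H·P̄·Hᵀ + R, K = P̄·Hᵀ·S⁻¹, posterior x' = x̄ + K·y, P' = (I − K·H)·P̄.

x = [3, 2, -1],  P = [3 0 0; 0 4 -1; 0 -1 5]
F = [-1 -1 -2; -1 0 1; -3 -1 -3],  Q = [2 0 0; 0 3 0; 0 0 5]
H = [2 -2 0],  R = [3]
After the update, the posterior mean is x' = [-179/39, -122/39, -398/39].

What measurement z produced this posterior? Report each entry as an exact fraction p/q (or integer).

x̄ = F·x = [-3, -4, -8]
P̄ = F·P·Fᵀ + Q = [25 -6 38; -6 11 -5; 38 -5 75]
S = H·P̄·Hᵀ + R = [195]
K = P̄·Hᵀ·S⁻¹ = [62/195; -34/195; 86/195]
x' − x̄ = [-62/39, 34/39, -86/39] = K·y
y = (KᵀK)⁻¹·Kᵀ·(x' − x̄) = [-5]
z = y + H·x̄ = [-5] + [2] = [-3]

z = [-3]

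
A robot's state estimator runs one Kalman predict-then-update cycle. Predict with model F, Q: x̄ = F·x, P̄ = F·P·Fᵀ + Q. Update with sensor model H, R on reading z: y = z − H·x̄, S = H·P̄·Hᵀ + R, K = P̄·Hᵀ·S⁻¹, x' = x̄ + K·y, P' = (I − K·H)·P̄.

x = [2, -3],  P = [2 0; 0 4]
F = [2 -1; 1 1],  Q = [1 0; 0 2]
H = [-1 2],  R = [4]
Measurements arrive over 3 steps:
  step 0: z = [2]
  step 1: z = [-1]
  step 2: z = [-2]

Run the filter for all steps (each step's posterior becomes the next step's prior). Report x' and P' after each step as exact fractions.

step 0: x̄ = F·x = [7, -1]
step 0: P̄ = F·P·Fᵀ + Q = [13 0; 0 8]
step 0: y = z − H·x̄ = [11]
step 0: S = H·P̄·Hᵀ + R = [49]
step 0: K = P̄·Hᵀ·S⁻¹ = [-13/49; 16/49]
step 0: x' = x̄ + K·y = [200/49, 127/49]
step 0: P' = (I − K·H)·P̄ = [468/49 208/49; 208/49 136/49]
step 1: x̄ = F·x = [39/7, 327/49]
step 1: P̄ = F·P·Fᵀ + Q = [25 144/7; 144/7 1118/49]
step 1: y = z − H·x̄ = [-430/49]
step 1: S = H·P̄·Hᵀ + R = [1861/49]
step 1: K = P̄·Hᵀ·S⁻¹ = [791/1861; 1228/1861]
step 1: x' = x̄ + K·y = [3427/1861, 1643/1861]
step 1: P' = (I − K·H)·P̄ = [33756/1861 18460/1861; 18460/1861 11686/1861]
step 2: x̄ = F·x = [5211/1861, 5070/1861]
step 2: P̄ = F·P·Fᵀ + Q = [74731/1861 74286/1861; 74286/1861 86084/1861]
step 2: y = z − H·x̄ = [-8651/1861]
step 2: S = H·P̄·Hᵀ + R = [129367/1861]
step 2: K = P̄·Hᵀ·S⁻¹ = [73841/129367; 97882/129367]
step 2: x' = x̄ + K·y = [18986/129367, -102572/129367]
step 2: P' = (I − K·H)·P̄ = [2265036/129367 1280200/129367; 1280200/129367 835864/129367]

step 0: x' = [200/49, 127/49], P' = [468/49 208/49; 208/49 136/49]
step 1: x' = [3427/1861, 1643/1861], P' = [33756/1861 18460/1861; 18460/1861 11686/1861]
step 2: x' = [18986/129367, -102572/129367], P' = [2265036/129367 1280200/129367; 1280200/129367 835864/129367]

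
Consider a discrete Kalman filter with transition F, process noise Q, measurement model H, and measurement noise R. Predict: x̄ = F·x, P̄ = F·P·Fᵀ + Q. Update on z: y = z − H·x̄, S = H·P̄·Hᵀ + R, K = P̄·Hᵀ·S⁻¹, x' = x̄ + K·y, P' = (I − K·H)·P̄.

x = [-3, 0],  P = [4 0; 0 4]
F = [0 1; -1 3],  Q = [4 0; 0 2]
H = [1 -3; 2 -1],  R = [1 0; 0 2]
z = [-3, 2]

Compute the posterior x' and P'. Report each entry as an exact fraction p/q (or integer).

x̄ = F·x = [0, 3]
P̄ = F·P·Fᵀ + Q = [8 12; 12 42]
y = z − H·x̄ = [6, 5]
S = H·P̄·Hᵀ + R = [315 58; 58 28]
K = P̄·Hᵀ·S⁻¹ = [-127/682 721/1364; -537/1364 471/2728]
x' = x̄ + K·y = [2081/1364, 4095/2728]
P' = (I − K·H)·P̄ = [229/341 195/682; 195/682 309/1364]

x' = [2081/1364, 4095/2728]
P' = [229/341 195/682; 195/682 309/1364]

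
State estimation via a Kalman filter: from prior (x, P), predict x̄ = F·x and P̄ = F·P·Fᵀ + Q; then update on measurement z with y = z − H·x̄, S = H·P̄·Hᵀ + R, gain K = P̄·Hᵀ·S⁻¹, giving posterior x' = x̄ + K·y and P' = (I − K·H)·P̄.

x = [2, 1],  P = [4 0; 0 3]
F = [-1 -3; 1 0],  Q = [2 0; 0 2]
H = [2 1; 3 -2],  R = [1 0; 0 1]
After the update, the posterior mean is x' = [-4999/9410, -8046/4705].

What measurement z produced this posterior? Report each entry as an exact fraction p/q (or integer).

z = [-3, 2]

x̄ = F·x = [-5, 2]
P̄ = F·P·Fᵀ + Q = [33 -4; -4 6]
S = H·P̄·Hᵀ + R = [123 190; 190 370]
K = P̄·Hᵀ·S⁻¹ = [261/941 1381/9410; 382/941 -1286/4705]
x' − x̄ = [42051/9410, -17456/4705] = K·y
y = (KᵀK)⁻¹·Kᵀ·(x' − x̄) = [5, 21]
z = y + H·x̄ = [5, 21] + [-8, -19] = [-3, 2]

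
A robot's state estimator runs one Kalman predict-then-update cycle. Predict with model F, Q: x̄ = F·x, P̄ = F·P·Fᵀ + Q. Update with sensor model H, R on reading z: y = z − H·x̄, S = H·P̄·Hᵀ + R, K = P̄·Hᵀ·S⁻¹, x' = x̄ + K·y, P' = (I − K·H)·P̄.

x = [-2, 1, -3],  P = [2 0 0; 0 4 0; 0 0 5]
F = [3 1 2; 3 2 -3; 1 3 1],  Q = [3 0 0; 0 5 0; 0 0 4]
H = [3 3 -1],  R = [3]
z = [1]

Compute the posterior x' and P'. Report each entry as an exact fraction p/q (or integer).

x̄ = F·x = [-11, 5, -2]
P̄ = F·P·Fᵀ + Q = [45 -4 28; -4 84 15; 28 15 47]
y = z − H·x̄ = [17]
S = H·P̄·Hᵀ + R = [881]
K = P̄·Hᵀ·S⁻¹ = [95/881; 225/881; 82/881]
x' = x̄ + K·y = [-8076/881, 8230/881, -368/881]
P' = (I − K·H)·P̄ = [30620/881 -24899/881 16878/881; -24899/881 23379/881 -5235/881; 16878/881 -5235/881 34683/881]

x' = [-8076/881, 8230/881, -368/881]
P' = [30620/881 -24899/881 16878/881; -24899/881 23379/881 -5235/881; 16878/881 -5235/881 34683/881]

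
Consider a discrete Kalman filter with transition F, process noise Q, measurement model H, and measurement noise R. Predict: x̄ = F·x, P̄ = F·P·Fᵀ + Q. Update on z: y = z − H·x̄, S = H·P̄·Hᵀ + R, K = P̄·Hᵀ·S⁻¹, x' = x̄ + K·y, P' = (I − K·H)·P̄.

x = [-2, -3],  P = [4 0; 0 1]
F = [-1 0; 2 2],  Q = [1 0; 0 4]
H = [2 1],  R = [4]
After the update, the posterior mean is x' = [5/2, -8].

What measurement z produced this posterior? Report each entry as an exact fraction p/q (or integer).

z = [-2]

x̄ = F·x = [2, -10]
P̄ = F·P·Fᵀ + Q = [5 -8; -8 24]
S = H·P̄·Hᵀ + R = [16]
K = P̄·Hᵀ·S⁻¹ = [1/8; 1/2]
x' − x̄ = [1/2, 2] = K·y
y = (KᵀK)⁻¹·Kᵀ·(x' − x̄) = [4]
z = y + H·x̄ = [4] + [-6] = [-2]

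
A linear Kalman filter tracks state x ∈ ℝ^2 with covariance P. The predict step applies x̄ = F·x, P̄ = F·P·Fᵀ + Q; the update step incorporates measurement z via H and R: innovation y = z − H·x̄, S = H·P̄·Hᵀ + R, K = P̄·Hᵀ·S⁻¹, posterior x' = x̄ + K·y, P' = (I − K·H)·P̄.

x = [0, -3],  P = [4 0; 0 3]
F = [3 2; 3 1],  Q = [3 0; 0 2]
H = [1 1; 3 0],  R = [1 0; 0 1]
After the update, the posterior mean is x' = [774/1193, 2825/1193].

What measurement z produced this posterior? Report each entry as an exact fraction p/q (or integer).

z = [3, 2]

x̄ = F·x = [-6, -3]
P̄ = F·P·Fᵀ + Q = [51 42; 42 41]
S = H·P̄·Hᵀ + R = [177 279; 279 460]
K = P̄·Hᵀ·S⁻¹ = [31/1193 378/1193; 3026/3579 -285/1193]
x' − x̄ = [7932/1193, 6404/1193] = K·y
y = (KᵀK)⁻¹·Kᵀ·(x' − x̄) = [12, 20]
z = y + H·x̄ = [12, 20] + [-9, -18] = [3, 2]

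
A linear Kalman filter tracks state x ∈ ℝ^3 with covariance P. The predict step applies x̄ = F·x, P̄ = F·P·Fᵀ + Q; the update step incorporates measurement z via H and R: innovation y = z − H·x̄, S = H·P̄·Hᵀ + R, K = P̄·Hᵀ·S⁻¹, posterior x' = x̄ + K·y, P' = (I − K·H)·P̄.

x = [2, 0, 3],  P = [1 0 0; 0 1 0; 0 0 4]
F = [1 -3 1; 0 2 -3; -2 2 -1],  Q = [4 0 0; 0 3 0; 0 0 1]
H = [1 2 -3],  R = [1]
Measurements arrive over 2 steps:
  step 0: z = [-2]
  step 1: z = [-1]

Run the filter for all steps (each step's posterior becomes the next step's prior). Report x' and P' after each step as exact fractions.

step 0: x̄ = F·x = [5, -9, -7]
step 0: P̄ = F·P·Fᵀ + Q = [18 -18 -12; -18 43 16; -12 16 13]
step 0: y = z − H·x̄ = [-10]
step 0: S = H·P̄·Hᵀ + R = [116]
step 0: K = P̄·Hᵀ·S⁻¹ = [9/58; 5/29; -19/116]
step 0: x' = x̄ + K·y = [100/29, -311/29, -311/58]
step 0: P' = (I − K·H)·P̄ = [441/29 -612/29 -525/58; -612/29 1147/29 559/29; -525/58 559/29 1147/116]
step 1: x̄ = F·x = [1755/58, -311/58, -1333/58]
step 1: P̄ = F·P·Fᵀ + Q = [43839/116 -8119/116 -37457/116; -8119/116 2191/116 7397/116; -37457/116 7397/116 33111/116]
step 1: y = z − H·x̄ = [-2595/29]
step 1: S = H·P̄·Hᵀ + R = [113555/29]
step 1: K = P̄·Hᵀ·S⁻¹ = [34993/113555; -6482/113555; -30499/113555]
step 1: x' = x̄ + K·y = [121899/45422, -11545/45422, 47731/45422]
step 1: P' = (I − K·H)·P̄ = [2761981/454220 -505329/454220 537117/454220; -505329/454220 2783921/454220 1696147/454220; 537117/454220 1696147/454220 1350469/454220]

step 0: x' = [100/29, -311/29, -311/58], P' = [441/29 -612/29 -525/58; -612/29 1147/29 559/29; -525/58 559/29 1147/116]
step 1: x' = [121899/45422, -11545/45422, 47731/45422], P' = [2761981/454220 -505329/454220 537117/454220; -505329/454220 2783921/454220 1696147/454220; 537117/454220 1696147/454220 1350469/454220]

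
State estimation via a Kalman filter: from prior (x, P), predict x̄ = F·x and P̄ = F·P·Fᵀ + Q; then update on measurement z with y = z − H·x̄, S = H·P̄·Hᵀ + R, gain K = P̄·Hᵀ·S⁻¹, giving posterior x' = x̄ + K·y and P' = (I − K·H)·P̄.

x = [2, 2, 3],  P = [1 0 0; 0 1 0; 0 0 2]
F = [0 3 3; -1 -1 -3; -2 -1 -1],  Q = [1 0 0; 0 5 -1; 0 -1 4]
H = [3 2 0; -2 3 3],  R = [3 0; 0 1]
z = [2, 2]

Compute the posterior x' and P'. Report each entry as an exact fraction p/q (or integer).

x' = [-27505/72587, 114908/72587, -87334/72587]
P' = [90148/72587 -110103/72587 167373/72587; -110103/72587 179799/72587 -249036/72587; 167373/72587 -249036/72587 362621/72587]

x̄ = F·x = [15, -13, -9]
P̄ = F·P·Fᵀ + Q = [28 -21 -9; -21 25 8; -9 8 11]
y = z − H·x̄ = [-17, 98]
S = H·P̄·Hᵀ + R = [103 -156; -156 941]
K = P̄·Hᵀ·S⁻¹ = [16746/72587 -8486/72587; 9763/72587 12495/72587; 1349/72587 6009/72587]
x' = x̄ + K·y = [-27505/72587, 114908/72587, -87334/72587]
P' = (I − K·H)·P̄ = [90148/72587 -110103/72587 167373/72587; -110103/72587 179799/72587 -249036/72587; 167373/72587 -249036/72587 362621/72587]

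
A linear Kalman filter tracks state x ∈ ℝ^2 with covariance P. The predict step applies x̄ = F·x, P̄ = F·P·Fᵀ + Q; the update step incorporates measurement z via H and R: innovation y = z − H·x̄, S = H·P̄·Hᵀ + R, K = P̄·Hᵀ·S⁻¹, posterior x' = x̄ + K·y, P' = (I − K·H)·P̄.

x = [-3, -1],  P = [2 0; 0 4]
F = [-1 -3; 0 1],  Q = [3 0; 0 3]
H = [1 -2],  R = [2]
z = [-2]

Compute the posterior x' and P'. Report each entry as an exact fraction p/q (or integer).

x̄ = F·x = [6, -1]
P̄ = F·P·Fᵀ + Q = [41 -12; -12 7]
y = z − H·x̄ = [-10]
S = H·P̄·Hᵀ + R = [119]
K = P̄·Hᵀ·S⁻¹ = [65/119; -26/119]
x' = x̄ + K·y = [64/119, 141/119]
P' = (I − K·H)·P̄ = [654/119 262/119; 262/119 157/119]

x' = [64/119, 141/119]
P' = [654/119 262/119; 262/119 157/119]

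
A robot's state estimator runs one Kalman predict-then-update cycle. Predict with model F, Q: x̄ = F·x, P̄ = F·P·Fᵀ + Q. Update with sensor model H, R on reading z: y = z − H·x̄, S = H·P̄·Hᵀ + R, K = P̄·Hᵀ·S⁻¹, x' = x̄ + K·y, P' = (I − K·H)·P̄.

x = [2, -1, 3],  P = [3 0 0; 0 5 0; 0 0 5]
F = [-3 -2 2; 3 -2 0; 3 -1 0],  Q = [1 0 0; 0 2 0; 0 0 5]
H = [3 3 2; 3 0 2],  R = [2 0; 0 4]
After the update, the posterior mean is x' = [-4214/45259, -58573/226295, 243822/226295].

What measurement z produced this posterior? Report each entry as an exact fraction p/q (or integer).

x̄ = F·x = [2, 8, 7]
P̄ = F·P·Fᵀ + Q = [68 -7 -17; -7 49 37; -17 37 37]
S = H·P̄·Hᵀ + R = [1317 715; 715 560]
K = P̄·Hᵀ·S⁻¹ = [-7622/45259 23471/45259; 14821/45259 -73199/226295; 11719/45259 -65519/226295]
x' − x̄ = [-94732/45259, -1868933/226295, -1340243/226295] = K·y
y = (KᵀK)⁻¹·Kᵀ·(x' − x̄) = [-43, -18]
z = y + H·x̄ = [-43, -18] + [44, 20] = [1, 2]

z = [1, 2]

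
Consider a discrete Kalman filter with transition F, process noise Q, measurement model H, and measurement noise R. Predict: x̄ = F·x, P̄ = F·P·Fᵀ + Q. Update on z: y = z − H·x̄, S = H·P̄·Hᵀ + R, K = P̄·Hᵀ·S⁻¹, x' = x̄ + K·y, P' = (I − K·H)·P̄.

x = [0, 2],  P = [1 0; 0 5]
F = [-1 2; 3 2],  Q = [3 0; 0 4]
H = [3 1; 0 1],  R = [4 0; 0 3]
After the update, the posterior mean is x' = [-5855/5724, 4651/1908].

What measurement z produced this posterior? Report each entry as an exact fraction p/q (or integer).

z = [-1, 3]

x̄ = F·x = [4, 4]
P̄ = F·P·Fᵀ + Q = [24 17; 17 33]
S = H·P̄·Hᵀ + R = [355 84; 84 36]
K = P̄·Hᵀ·S⁻¹ = [148/477 -1441/5724; 7/159 1553/1908]
x' − x̄ = [-28751/5724, -2981/1908] = K·y
y = (KᵀK)⁻¹·Kᵀ·(x' − x̄) = [-17, -1]
z = y + H·x̄ = [-17, -1] + [16, 4] = [-1, 3]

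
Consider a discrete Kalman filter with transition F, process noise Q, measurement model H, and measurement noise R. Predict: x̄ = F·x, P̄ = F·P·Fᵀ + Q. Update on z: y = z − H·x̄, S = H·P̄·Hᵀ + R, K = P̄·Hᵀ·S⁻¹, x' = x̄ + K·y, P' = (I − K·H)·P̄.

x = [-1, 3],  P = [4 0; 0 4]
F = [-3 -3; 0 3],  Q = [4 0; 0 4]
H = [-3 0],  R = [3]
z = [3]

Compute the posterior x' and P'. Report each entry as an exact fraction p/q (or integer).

x̄ = F·x = [-6, 9]
P̄ = F·P·Fᵀ + Q = [76 -36; -36 40]
y = z − H·x̄ = [-15]
S = H·P̄·Hᵀ + R = [687]
K = P̄·Hᵀ·S⁻¹ = [-76/229; 36/229]
x' = x̄ + K·y = [-234/229, 1521/229]
P' = (I − K·H)·P̄ = [76/229 -36/229; -36/229 5272/229]

x' = [-234/229, 1521/229]
P' = [76/229 -36/229; -36/229 5272/229]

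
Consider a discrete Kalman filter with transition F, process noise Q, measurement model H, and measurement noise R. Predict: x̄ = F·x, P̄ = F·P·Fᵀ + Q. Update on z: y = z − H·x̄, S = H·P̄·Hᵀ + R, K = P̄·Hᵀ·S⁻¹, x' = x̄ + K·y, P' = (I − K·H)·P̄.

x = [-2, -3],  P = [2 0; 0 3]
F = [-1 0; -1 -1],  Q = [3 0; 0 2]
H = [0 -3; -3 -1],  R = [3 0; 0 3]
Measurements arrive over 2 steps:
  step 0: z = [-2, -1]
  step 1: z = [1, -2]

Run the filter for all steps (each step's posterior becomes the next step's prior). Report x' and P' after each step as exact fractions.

step 0: x' = [105/967, 805/967], P' = [325/967 -87/967; -87/967 300/967]
step 1: x' = [64447/90153, -11306/30051], P' = [88658/270459 -7660/90153; -7660/90153 8693/30051]

step 0: x̄ = F·x = [2, 5]
step 0: P̄ = F·P·Fᵀ + Q = [5 2; 2 7]
step 0: y = z − H·x̄ = [13, 10]
step 0: S = H·P̄·Hᵀ + R = [66 39; 39 67]
step 0: K = P̄·Hᵀ·S⁻¹ = [87/967 -296/967; -300/967 -13/967]
step 0: x' = x̄ + K·y = [105/967, 805/967]
step 0: P' = (I − K·H)·P̄ = [325/967 -87/967; -87/967 300/967]
step 1: x̄ = F·x = [-105/967, -910/967]
step 1: P̄ = F·P·Fᵀ + Q = [3226/967 238/967; 238/967 2385/967]
step 1: y = z − H·x̄ = [-1763/967, -3159/967]
step 1: S = H·P̄·Hᵀ + R = [24366/967 9297/967; 9297/967 35748/967]
step 1: K = P̄·Hᵀ·S⁻¹ = [7660/90153 -80998/270459; -8693/30051 -1033/90153]
step 1: x' = x̄ + K·y = [64447/90153, -11306/30051]
step 1: P' = (I − K·H)·P̄ = [88658/270459 -7660/90153; -7660/90153 8693/30051]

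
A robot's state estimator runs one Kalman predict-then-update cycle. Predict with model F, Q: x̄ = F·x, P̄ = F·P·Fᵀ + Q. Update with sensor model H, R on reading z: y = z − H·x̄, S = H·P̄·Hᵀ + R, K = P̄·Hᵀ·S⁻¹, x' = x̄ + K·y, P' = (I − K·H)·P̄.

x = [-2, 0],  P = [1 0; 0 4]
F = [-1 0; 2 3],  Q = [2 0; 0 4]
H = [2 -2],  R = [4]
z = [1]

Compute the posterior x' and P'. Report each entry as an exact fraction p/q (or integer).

x' = [153/104, 45/52]
P' = [131/52 63/26; 63/26 43/13]

x̄ = F·x = [2, -4]
P̄ = F·P·Fᵀ + Q = [3 -2; -2 44]
y = z − H·x̄ = [-11]
S = H·P̄·Hᵀ + R = [208]
K = P̄·Hᵀ·S⁻¹ = [5/104; -23/52]
x' = x̄ + K·y = [153/104, 45/52]
P' = (I − K·H)·P̄ = [131/52 63/26; 63/26 43/13]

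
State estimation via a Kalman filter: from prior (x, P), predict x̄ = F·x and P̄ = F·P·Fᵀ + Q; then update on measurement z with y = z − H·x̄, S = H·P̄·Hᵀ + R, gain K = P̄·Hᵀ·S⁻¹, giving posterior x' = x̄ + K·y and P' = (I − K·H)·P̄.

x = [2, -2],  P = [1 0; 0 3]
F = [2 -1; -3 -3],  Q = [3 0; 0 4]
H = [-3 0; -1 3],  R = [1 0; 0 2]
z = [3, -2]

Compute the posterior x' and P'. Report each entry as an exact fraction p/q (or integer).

x' = [-29731/32205, -10527/10735]
P' = [3539/32205 393/10735; 393/10735 2503/10735]

x̄ = F·x = [6, 0]
P̄ = F·P·Fᵀ + Q = [10 3; 3 40]
y = z − H·x̄ = [21, 4]
S = H·P̄·Hᵀ + R = [91 3; 3 354]
K = P̄·Hᵀ·S⁻¹ = [-3539/10735 -1/32205; -1179/10735 3558/10735]
x' = x̄ + K·y = [-29731/32205, -10527/10735]
P' = (I − K·H)·P̄ = [3539/32205 393/10735; 393/10735 2503/10735]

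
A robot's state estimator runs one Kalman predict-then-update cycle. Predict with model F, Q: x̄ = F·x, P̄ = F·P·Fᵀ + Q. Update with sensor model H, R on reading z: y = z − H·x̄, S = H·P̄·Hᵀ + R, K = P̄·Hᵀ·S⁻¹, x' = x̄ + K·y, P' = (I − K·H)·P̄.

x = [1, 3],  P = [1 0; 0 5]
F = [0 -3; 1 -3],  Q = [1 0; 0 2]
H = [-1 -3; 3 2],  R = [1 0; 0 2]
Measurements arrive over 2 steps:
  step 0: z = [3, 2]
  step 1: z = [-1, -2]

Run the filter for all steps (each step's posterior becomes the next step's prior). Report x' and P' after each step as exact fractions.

step 0: x' = [12696/11611, -13508/11611], P' = [4118/11611 -2106/11611; -2106/11611 2109/11611]
step 1: x' = [-1416654/2391467, 3124081/7174401], P' = [755290/2391467 -383986/2391467; -383986/2391467 1220257/7174401]

step 0: x̄ = F·x = [-9, -8]
step 0: P̄ = F·P·Fᵀ + Q = [46 45; 45 48]
step 0: y = z − H·x̄ = [-30, 45]
step 0: S = H·P̄·Hᵀ + R = [749 -921; -921 1148]
step 0: K = P̄·Hᵀ·S⁻¹ = [2200/11611 4071/11611; -4221/11611 -1050/11611]
step 0: x' = x̄ + K·y = [12696/11611, -13508/11611]
step 0: P' = (I − K·H)·P̄ = [4118/11611 -2106/11611; -2106/11611 2109/11611]
step 1: x̄ = F·x = [40524/11611, 53220/11611]
step 1: P̄ = F·P·Fᵀ + Q = [30592/11611 25299/11611; 25299/11611 58957/11611]
step 1: y = z − H·x̄ = [188573/11611, -251234/11611]
step 1: S = H·P̄·Hᵀ + R = [724610/11611 -723807/11611; -723807/11611 837966/11611]
step 1: K = P̄·Hᵀ·S⁻¹ = [396668/2391467 748949/2391467; -836271/2391467 -507680/7174401]
step 1: x' = x̄ + K·y = [-1416654/2391467, 3124081/7174401]
step 1: P' = (I − K·H)·P̄ = [755290/2391467 -383986/2391467; -383986/2391467 1220257/7174401]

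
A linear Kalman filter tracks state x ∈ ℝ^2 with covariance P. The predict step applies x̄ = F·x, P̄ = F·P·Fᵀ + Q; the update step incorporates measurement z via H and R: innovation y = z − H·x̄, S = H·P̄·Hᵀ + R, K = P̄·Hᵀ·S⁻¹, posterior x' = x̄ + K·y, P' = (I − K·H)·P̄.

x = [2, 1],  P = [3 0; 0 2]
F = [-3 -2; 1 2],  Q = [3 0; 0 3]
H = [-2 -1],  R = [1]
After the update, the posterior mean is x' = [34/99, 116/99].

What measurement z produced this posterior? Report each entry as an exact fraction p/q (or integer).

x̄ = F·x = [-8, 4]
P̄ = F·P·Fᵀ + Q = [38 -17; -17 14]
S = H·P̄·Hᵀ + R = [99]
K = P̄·Hᵀ·S⁻¹ = [-59/99; 20/99]
x' − x̄ = [826/99, -280/99] = K·y
y = (KᵀK)⁻¹·Kᵀ·(x' − x̄) = [-14]
z = y + H·x̄ = [-14] + [12] = [-2]

z = [-2]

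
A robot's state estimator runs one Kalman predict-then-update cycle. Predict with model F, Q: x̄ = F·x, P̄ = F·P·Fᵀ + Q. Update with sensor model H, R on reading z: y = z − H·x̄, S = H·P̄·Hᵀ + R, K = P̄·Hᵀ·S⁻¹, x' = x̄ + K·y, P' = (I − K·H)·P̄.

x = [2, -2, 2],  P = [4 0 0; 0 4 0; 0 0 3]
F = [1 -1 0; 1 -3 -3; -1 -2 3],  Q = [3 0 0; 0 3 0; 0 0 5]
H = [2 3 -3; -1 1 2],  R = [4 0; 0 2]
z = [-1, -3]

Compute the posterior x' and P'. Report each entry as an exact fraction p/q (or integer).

x̄ = F·x = [4, 2, 8]
P̄ = F·P·Fᵀ + Q = [11 16 4; 16 70 -7; 4 -7 52]
y = z − H·x̄ = [9, -17]
S = H·P̄·Hᵀ + R = [1416 -133; -133 215]
K = P̄·Hᵀ·S⁻¹ = [14199/286751 26122/286751; 61865/286751 91619/286751; -23966/286751 109211/286751]
x' = x̄ + K·y = [830721/286751, -427236/286751, 221727/286751]
P' = (I − K·H)·P̄ = [1991133/286751 -191201/286751 1117289/286751; -191201/286751 137315/286751 -72639/286751; 1117289/286751 -72639/286751 704175/286751]

x' = [830721/286751, -427236/286751, 221727/286751]
P' = [1991133/286751 -191201/286751 1117289/286751; -191201/286751 137315/286751 -72639/286751; 1117289/286751 -72639/286751 704175/286751]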